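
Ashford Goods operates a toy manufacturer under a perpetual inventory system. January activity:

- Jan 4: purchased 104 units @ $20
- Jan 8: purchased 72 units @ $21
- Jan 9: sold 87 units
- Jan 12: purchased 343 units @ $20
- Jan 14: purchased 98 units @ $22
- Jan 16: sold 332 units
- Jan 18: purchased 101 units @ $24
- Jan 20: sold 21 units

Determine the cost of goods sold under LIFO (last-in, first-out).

COGS = $9,152

Jan 9, 87 sold [LIFO — newest first]: 72 @ $21 + 15 @ $20 = $1,812
Jan 16, 332 sold [LIFO — newest first]: 98 @ $22 + 234 @ $20 = $6,836
Jan 20, 21 sold [LIFO — newest first]: 21 @ $24 = $504
Total COGS = $1,812 + $6,836 + $504 = $9,152
Ending inventory: 89 @ $20 + 109 @ $20 + 80 @ $24 = $5,880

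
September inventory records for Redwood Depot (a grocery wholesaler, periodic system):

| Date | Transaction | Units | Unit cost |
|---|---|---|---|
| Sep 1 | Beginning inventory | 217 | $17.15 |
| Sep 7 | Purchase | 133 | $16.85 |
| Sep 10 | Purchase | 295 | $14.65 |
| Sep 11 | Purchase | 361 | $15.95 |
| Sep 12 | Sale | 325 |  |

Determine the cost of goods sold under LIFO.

Sep 12, 325 sold [LIFO — newest first]: 325 @ $15.95 = $5,183.75
Ending inventory: 217 @ $17.15 + 133 @ $16.85 + 295 @ $14.65 + 36 @ $15.95 = $10,858.55

COGS = $5,183.75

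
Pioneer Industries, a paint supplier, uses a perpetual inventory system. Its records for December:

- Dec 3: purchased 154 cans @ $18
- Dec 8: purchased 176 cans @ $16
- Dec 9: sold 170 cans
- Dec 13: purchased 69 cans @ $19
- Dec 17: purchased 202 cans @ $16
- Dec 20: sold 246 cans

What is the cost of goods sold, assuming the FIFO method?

Dec 9, 170 sold [FIFO — oldest first]: 154 @ $18 + 16 @ $16 = $3,028
Dec 20, 246 sold [FIFO — oldest first]: 160 @ $16 + 69 @ $19 + 17 @ $16 = $4,143
Total COGS = $3,028 + $4,143 = $7,171
Ending inventory: 185 @ $16 = $2,960
Check: goods available $10,131 = COGS $7,171 + ending $2,960

COGS = $7,171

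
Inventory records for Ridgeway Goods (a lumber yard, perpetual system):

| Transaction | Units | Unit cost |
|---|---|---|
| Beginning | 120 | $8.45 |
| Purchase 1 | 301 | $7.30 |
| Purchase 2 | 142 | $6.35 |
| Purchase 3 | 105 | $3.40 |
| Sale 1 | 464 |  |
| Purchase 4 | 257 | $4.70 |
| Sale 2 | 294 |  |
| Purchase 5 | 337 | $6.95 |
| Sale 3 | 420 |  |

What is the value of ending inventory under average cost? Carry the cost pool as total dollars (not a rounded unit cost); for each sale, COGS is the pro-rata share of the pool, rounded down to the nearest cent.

After Beginning: 120 on hand, pool $1,014.00 (≈ $8.4500 each)
After Purchase 1: 421 on hand, pool $3,211.30 (≈ $7.6278 each)
After Purchase 2: 563 on hand, pool $4,113.00 (≈ $7.3055 each)
After Purchase 3: 668 on hand, pool $4,470.00 (≈ $6.6916 each)
Sale 1, sell 464: 464/668 × $4,470.00 → $3,104.91
After Purchase 4: 461 on hand, pool $2,572.99 (≈ $5.5813 each)
Sale 2, sell 294: 294/461 × $2,572.99 → $1,640.90
After Purchase 5: 504 on hand, pool $3,274.24 (≈ $6.4965 each)
Sale 3, sell 420: 420/504 × $3,274.24 → $2,728.53
Total COGS = $3,104.91 + $1,640.90 + $2,728.53 = $7,474.34
Ending inventory (cost pool remaining) = $545.71
Check: goods available $8,020.05 = COGS $7,474.34 + ending $545.71

Ending inventory = $545.71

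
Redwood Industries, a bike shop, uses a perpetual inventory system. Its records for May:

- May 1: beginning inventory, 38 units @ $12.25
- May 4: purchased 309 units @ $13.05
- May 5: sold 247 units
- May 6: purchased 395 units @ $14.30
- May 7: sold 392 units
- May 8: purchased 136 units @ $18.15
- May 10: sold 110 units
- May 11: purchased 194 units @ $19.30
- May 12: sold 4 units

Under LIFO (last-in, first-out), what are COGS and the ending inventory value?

COGS = $10,902.65; ending inventory = $5,456.40

May 5, 247 sold [LIFO — newest first]: 247 @ $13.05 = $3,223.35
May 7, 392 sold [LIFO — newest first]: 392 @ $14.30 = $5,605.60
May 10, 110 sold [LIFO — newest first]: 110 @ $18.15 = $1,996.50
May 12, 4 sold [LIFO — newest first]: 4 @ $19.30 = $77.20
Total COGS = $3,223.35 + $5,605.60 + $1,996.50 + $77.20 = $10,902.65
Ending inventory: 38 @ $12.25 + 62 @ $13.05 + 3 @ $14.30 + 26 @ $18.15 + 190 @ $19.30 = $5,456.40
Check: goods available $16,359.05 = COGS $10,902.65 + ending $5,456.40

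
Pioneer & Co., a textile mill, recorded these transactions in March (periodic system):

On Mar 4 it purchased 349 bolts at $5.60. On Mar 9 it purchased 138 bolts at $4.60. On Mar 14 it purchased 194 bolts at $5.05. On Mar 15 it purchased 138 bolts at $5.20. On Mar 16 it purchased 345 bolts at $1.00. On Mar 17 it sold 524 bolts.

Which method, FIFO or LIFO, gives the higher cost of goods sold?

FIFO COGS: 349 @ $5.60 + 138 @ $4.60 + 37 @ $5.05 = $2,776.05
LIFO COGS: 345 @ $1.00 + 138 @ $5.20 + 41 @ $5.05 = $1,269.65

FIFO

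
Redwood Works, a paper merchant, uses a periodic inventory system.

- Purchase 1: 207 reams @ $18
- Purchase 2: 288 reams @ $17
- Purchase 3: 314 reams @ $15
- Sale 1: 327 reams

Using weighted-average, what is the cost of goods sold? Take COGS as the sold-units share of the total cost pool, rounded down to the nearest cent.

COGS = $5,388.83

Sale 1, sell 327: 327/809 × $13,332.00 → $5,388.83
Ending inventory (cost pool remaining) = $7,943.17
Check: goods available $13,332.00 = COGS $5,388.83 + ending $7,943.17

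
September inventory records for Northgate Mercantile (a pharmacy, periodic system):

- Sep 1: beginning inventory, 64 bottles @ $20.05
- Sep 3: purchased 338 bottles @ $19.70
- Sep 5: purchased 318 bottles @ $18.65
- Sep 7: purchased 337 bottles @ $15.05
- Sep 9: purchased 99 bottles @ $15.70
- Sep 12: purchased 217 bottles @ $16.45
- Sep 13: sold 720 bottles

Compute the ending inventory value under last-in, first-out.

Ending inventory = $12,622.95

Sep 13, 720 sold [LIFO — newest first]: 217 @ $16.45 + 99 @ $15.70 + 337 @ $15.05 + 67 @ $18.65 = $11,445.35
Ending inventory: 64 @ $20.05 + 338 @ $19.70 + 251 @ $18.65 = $12,622.95
Check: goods available $24,068.30 = COGS $11,445.35 + ending $12,622.95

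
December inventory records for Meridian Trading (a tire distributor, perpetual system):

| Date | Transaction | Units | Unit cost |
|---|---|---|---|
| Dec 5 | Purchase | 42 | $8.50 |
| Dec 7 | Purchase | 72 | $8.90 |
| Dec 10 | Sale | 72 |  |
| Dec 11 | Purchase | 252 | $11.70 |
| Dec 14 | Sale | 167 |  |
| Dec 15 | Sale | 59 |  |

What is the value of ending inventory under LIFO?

Ending inventory = $661.20

Dec 10, 72 sold [LIFO — newest first]: 72 @ $8.90 = $640.80
Dec 14, 167 sold [LIFO — newest first]: 167 @ $11.70 = $1,953.90
Dec 15, 59 sold [LIFO — newest first]: 59 @ $11.70 = $690.30
Total COGS = $640.80 + $1,953.90 + $690.30 = $3,285.00
Ending inventory: 42 @ $8.50 + 26 @ $11.70 = $661.20
Check: goods available $3,946.20 = COGS $3,285.00 + ending $661.20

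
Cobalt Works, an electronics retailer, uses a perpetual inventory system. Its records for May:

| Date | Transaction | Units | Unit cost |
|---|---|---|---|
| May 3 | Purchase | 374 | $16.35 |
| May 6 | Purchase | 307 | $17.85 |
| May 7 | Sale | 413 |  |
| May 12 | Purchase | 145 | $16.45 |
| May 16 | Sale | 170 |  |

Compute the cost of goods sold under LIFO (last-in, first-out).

May 7, 413 sold [LIFO — newest first]: 307 @ $17.85 + 106 @ $16.35 = $7,213.05
May 16, 170 sold [LIFO — newest first]: 145 @ $16.45 + 25 @ $16.35 = $2,794.00
Total COGS = $7,213.05 + $2,794.00 = $10,007.05
Ending inventory: 243 @ $16.35 = $3,973.05

COGS = $10,007.05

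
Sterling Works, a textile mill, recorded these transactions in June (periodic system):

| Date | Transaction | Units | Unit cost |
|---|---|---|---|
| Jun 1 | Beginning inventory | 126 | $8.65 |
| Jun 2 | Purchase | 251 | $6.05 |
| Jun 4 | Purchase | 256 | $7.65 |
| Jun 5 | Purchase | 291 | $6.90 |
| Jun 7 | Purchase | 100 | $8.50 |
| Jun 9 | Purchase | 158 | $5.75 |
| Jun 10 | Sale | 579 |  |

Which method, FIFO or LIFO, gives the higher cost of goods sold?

FIFO

FIFO COGS: 126 @ $8.65 + 251 @ $6.05 + 202 @ $7.65 = $4,153.75
LIFO COGS: 158 @ $5.75 + 100 @ $8.50 + 291 @ $6.90 + 30 @ $7.65 = $3,995.90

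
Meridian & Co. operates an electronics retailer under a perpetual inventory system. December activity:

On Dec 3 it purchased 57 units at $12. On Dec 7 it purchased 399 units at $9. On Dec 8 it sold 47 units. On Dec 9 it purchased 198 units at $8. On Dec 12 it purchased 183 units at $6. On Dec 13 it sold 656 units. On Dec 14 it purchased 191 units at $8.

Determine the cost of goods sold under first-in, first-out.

COGS = $6,153

Dec 8, 47 sold [FIFO — oldest first]: 47 @ $12 = $564
Dec 13, 656 sold [FIFO — oldest first]: 10 @ $12 + 399 @ $9 + 198 @ $8 + 49 @ $6 = $5,589
Total COGS = $564 + $5,589 = $6,153
Ending inventory: 134 @ $6 + 191 @ $8 = $2,332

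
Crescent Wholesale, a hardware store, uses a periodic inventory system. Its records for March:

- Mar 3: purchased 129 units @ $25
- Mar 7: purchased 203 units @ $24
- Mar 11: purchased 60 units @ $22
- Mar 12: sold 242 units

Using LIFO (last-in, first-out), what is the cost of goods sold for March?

Mar 12, 242 sold [LIFO — newest first]: 60 @ $22 + 182 @ $24 = $5,688
Ending inventory: 129 @ $25 + 21 @ $24 = $3,729

COGS = $5,688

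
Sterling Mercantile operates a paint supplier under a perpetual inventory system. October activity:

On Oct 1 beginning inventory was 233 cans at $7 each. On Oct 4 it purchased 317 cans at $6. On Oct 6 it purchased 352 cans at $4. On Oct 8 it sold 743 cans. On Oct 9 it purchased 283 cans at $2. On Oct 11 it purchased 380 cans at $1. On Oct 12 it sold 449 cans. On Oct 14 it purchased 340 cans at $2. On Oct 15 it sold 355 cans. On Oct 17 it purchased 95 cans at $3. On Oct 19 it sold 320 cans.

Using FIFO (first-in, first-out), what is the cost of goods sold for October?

COGS = $6,491

Oct 8, 743 sold [FIFO — oldest first]: 233 @ $7 + 317 @ $6 + 193 @ $4 = $4,305
Oct 12, 449 sold [FIFO — oldest first]: 159 @ $4 + 283 @ $2 + 7 @ $1 = $1,209
Oct 15, 355 sold [FIFO — oldest first]: 355 @ $1 = $355
Oct 19, 320 sold [FIFO — oldest first]: 18 @ $1 + 302 @ $2 = $622
Total COGS = $4,305 + $1,209 + $355 + $622 = $6,491
Ending inventory: 38 @ $2 + 95 @ $3 = $361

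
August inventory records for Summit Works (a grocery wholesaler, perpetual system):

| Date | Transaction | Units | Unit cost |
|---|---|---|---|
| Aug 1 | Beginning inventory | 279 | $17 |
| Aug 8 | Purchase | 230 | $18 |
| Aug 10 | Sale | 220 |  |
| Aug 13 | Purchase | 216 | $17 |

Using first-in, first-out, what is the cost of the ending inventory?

Aug 10, 220 sold [FIFO — oldest first]: 220 @ $17 = $3,740
Ending inventory: 59 @ $17 + 230 @ $18 + 216 @ $17 = $8,815
Check: goods available $12,555 = COGS $3,740 + ending $8,815

Ending inventory = $8,815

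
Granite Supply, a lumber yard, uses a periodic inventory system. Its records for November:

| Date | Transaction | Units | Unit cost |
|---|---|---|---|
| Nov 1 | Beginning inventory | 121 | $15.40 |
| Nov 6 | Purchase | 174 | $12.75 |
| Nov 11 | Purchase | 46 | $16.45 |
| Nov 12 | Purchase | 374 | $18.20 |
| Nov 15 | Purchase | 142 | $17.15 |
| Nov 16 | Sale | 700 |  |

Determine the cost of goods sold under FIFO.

COGS = $11,372.40

Nov 16, 700 sold [FIFO — oldest first]: 121 @ $15.40 + 174 @ $12.75 + 46 @ $16.45 + 359 @ $18.20 = $11,372.40
Ending inventory: 15 @ $18.20 + 142 @ $17.15 = $2,708.30
Check: goods available $14,080.70 = COGS $11,372.40 + ending $2,708.30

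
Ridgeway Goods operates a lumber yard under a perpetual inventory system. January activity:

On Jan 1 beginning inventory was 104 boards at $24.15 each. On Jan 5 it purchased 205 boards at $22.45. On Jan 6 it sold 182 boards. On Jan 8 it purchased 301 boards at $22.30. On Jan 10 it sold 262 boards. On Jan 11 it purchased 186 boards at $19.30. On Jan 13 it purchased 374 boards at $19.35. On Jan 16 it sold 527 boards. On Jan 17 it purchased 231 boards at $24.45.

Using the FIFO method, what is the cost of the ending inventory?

Ending inventory = $9,498.60

Jan 6, 182 sold [FIFO — oldest first]: 104 @ $24.15 + 78 @ $22.45 = $4,262.70
Jan 10, 262 sold [FIFO — oldest first]: 127 @ $22.45 + 135 @ $22.30 = $5,861.65
Jan 16, 527 sold [FIFO — oldest first]: 166 @ $22.30 + 186 @ $19.30 + 175 @ $19.35 = $10,677.85
Total COGS = $4,262.70 + $5,861.65 + $10,677.85 = $20,802.20
Ending inventory: 199 @ $19.35 + 231 @ $24.45 = $9,498.60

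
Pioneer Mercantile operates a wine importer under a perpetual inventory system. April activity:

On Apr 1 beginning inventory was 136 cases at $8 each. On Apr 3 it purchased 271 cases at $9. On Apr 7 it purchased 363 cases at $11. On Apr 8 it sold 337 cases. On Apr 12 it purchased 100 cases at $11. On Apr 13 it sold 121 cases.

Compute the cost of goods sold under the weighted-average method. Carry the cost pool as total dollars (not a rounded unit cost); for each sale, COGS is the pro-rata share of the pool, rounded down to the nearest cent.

After Apr 1: 136 on hand, pool $1,088.00 (≈ $8.0000 each)
After Apr 3: 407 on hand, pool $3,527.00 (≈ $8.6658 each)
After Apr 7: 770 on hand, pool $7,520.00 (≈ $9.7662 each)
Apr 8, sell 337: 337/770 × $7,520.00 → $3,291.22
After Apr 12: 533 on hand, pool $5,328.78 (≈ $9.9977 each)
Apr 13, sell 121: 121/533 × $5,328.78 → $1,209.72
Total COGS = $3,291.22 + $1,209.72 = $4,500.94
Ending inventory (cost pool remaining) = $4,119.06

COGS = $4,500.94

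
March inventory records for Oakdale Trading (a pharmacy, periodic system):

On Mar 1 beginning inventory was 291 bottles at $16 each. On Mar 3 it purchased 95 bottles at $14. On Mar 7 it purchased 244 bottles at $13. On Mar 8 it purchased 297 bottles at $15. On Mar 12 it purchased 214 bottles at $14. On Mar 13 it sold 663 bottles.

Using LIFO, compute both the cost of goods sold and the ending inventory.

Mar 13, 663 sold [LIFO — newest first]: 214 @ $14 + 297 @ $15 + 152 @ $13 = $9,427
Ending inventory: 291 @ $16 + 95 @ $14 + 92 @ $13 = $7,182

COGS = $9,427; ending inventory = $7,182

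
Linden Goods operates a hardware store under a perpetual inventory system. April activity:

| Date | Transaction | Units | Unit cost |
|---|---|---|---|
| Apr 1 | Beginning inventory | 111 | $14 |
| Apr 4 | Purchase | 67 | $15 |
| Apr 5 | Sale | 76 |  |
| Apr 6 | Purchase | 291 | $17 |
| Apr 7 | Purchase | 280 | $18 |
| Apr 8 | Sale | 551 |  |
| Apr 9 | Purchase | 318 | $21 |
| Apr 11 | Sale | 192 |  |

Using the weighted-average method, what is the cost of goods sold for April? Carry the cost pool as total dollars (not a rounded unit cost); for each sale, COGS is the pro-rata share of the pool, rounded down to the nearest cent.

After Apr 1: 111 on hand, pool $1,554.00 (≈ $14.0000 each)
After Apr 4: 178 on hand, pool $2,559.00 (≈ $14.3764 each)
Apr 5, sell 76: 76/178 × $2,559.00 → $1,092.60
After Apr 6: 393 on hand, pool $6,413.40 (≈ $16.3191 each)
After Apr 7: 673 on hand, pool $11,453.40 (≈ $17.0184 each)
Apr 8, sell 551: 551/673 × $11,453.40 → $9,377.15
After Apr 9: 440 on hand, pool $8,754.25 (≈ $19.8960 each)
Apr 11, sell 192: 192/440 × $8,754.25 → $3,820.03
Total COGS = $1,092.60 + $9,377.15 + $3,820.03 = $14,289.78
Ending inventory (cost pool remaining) = $4,934.22

COGS = $14,289.78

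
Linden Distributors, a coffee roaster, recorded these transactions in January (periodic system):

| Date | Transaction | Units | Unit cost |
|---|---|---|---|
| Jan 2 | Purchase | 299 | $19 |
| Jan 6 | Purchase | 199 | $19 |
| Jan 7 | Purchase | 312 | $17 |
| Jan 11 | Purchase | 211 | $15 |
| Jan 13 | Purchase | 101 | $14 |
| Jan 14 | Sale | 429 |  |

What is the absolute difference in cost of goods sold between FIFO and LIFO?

$1,583

FIFO COGS: 299 @ $19 + 130 @ $19 = $8,151
LIFO COGS: 101 @ $14 + 211 @ $15 + 117 @ $17 = $6,568
Difference = |$8,151 − $6,568| = $1,583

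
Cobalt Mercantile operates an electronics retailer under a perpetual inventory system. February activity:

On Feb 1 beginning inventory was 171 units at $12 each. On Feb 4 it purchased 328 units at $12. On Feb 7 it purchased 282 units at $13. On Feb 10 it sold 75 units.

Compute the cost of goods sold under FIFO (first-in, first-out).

COGS = $900

Feb 10, 75 sold [FIFO — oldest first]: 75 @ $12 = $900
Ending inventory: 96 @ $12 + 328 @ $12 + 282 @ $13 = $8,754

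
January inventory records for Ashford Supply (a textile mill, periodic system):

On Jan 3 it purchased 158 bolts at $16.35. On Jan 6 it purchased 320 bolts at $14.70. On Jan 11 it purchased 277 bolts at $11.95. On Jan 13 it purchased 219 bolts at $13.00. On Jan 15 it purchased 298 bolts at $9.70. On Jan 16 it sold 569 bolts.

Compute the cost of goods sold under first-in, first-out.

Jan 16, 569 sold [FIFO — oldest first]: 158 @ $16.35 + 320 @ $14.70 + 91 @ $11.95 = $8,374.75
Ending inventory: 186 @ $11.95 + 219 @ $13.00 + 298 @ $9.70 = $7,960.30
Check: goods available $16,335.05 = COGS $8,374.75 + ending $7,960.30

COGS = $8,374.75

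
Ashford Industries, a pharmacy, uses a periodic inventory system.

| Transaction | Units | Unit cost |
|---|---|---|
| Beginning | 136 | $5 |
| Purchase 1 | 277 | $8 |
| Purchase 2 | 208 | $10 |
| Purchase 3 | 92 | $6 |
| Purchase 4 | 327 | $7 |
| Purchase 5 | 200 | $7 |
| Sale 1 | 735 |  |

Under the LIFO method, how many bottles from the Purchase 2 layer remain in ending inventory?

Sale 1 (735) [LIFO — newest first]: 200 @ $7 + 327 @ $7 + 92 @ $6 + 116 @ $10 = $5,401
Ending inventory: 136 @ $5 + 277 @ $8 + 92 @ $10 = $3,816

92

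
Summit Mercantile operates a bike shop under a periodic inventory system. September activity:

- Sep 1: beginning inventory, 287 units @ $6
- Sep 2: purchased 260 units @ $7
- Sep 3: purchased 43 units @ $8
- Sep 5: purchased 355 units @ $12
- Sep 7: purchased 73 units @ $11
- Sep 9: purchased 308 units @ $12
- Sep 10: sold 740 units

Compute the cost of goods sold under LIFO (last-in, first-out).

Sep 10, 740 sold [LIFO — newest first]: 308 @ $12 + 73 @ $11 + 355 @ $12 + 4 @ $8 = $8,791
Ending inventory: 287 @ $6 + 260 @ $7 + 39 @ $8 = $3,854

COGS = $8,791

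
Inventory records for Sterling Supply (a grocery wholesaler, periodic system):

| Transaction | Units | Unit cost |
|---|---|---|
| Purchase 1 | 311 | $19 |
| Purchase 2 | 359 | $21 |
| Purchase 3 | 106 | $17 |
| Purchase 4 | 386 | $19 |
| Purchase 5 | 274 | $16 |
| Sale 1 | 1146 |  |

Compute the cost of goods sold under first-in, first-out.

Sale 1 (1146) [FIFO — oldest first]: 311 @ $19 + 359 @ $21 + 106 @ $17 + 370 @ $19 = $22,280
Ending inventory: 16 @ $19 + 274 @ $16 = $4,688

COGS = $22,280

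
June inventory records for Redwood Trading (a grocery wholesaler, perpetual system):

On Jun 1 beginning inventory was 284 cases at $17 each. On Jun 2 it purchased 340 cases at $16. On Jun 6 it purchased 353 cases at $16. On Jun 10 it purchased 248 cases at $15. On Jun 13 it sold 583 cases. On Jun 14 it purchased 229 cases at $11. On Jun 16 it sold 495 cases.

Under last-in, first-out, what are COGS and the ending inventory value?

COGS = $15,855; ending inventory = $6,300

Jun 13, 583 sold [LIFO — newest first]: 248 @ $15 + 335 @ $16 = $9,080
Jun 16, 495 sold [LIFO — newest first]: 229 @ $11 + 18 @ $16 + 248 @ $16 = $6,775
Total COGS = $9,080 + $6,775 = $15,855
Ending inventory: 284 @ $17 + 92 @ $16 = $6,300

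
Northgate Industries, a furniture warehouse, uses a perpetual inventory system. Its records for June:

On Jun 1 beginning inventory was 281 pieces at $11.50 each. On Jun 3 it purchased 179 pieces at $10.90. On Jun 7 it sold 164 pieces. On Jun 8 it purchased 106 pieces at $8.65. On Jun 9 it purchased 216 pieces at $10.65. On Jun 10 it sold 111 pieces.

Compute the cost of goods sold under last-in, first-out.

Jun 7, 164 sold [LIFO — newest first]: 164 @ $10.90 = $1,787.60
Jun 10, 111 sold [LIFO — newest first]: 111 @ $10.65 = $1,182.15
Total COGS = $1,787.60 + $1,182.15 = $2,969.75
Ending inventory: 281 @ $11.50 + 15 @ $10.90 + 106 @ $8.65 + 105 @ $10.65 = $5,430.15

COGS = $2,969.75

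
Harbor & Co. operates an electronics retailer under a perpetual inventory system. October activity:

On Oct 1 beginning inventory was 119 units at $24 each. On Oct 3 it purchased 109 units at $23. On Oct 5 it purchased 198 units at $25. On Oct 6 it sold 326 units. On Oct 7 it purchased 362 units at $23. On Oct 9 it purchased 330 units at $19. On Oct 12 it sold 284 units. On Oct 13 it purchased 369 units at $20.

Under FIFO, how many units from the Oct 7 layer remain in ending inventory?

Oct 6, 326 sold [FIFO — oldest first]: 119 @ $24 + 109 @ $23 + 98 @ $25 = $7,813
Oct 12, 284 sold [FIFO — oldest first]: 100 @ $25 + 184 @ $23 = $6,732
Total COGS = $7,813 + $6,732 = $14,545
Ending inventory: 178 @ $23 + 330 @ $19 + 369 @ $20 = $17,744

178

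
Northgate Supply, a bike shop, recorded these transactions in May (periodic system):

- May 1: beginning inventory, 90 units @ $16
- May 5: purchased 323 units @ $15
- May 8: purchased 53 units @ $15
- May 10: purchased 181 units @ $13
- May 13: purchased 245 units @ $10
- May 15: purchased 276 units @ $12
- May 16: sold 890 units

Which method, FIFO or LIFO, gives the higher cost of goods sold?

FIFO

FIFO COGS: 90 @ $16 + 323 @ $15 + 53 @ $15 + 181 @ $13 + 243 @ $10 = $11,863
LIFO COGS: 276 @ $12 + 245 @ $10 + 181 @ $13 + 53 @ $15 + 135 @ $15 = $10,935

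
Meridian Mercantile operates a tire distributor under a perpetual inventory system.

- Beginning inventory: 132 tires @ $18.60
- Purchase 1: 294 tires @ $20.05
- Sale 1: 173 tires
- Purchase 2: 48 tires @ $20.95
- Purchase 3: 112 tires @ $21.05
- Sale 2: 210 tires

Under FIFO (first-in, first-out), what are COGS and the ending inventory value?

Sale 1 (173) [FIFO — oldest first]: 132 @ $18.60 + 41 @ $20.05 = $3,277.25
Sale 2 (210) [FIFO — oldest first]: 210 @ $20.05 = $4,210.50
Total COGS = $3,277.25 + $4,210.50 = $7,487.75
Ending inventory: 43 @ $20.05 + 48 @ $20.95 + 112 @ $21.05 = $4,225.35

COGS = $7,487.75; ending inventory = $4,225.35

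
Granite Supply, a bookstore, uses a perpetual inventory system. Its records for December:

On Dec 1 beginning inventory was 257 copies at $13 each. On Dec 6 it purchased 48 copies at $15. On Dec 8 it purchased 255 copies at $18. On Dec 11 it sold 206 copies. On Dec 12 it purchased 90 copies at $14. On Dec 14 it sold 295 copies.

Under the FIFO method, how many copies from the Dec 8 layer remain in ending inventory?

59

Dec 11, 206 sold [FIFO — oldest first]: 206 @ $13 = $2,678
Dec 14, 295 sold [FIFO — oldest first]: 51 @ $13 + 48 @ $15 + 196 @ $18 = $4,911
Total COGS = $2,678 + $4,911 = $7,589
Ending inventory: 59 @ $18 + 90 @ $14 = $2,322
Check: goods available $9,911 = COGS $7,589 + ending $2,322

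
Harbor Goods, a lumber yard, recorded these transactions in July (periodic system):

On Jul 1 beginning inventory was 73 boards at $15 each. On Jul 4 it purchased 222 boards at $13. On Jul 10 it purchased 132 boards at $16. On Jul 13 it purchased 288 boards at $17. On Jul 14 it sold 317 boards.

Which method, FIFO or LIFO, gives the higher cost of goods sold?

FIFO COGS: 73 @ $15 + 222 @ $13 + 22 @ $16 = $4,333
LIFO COGS: 288 @ $17 + 29 @ $16 = $5,360

LIFO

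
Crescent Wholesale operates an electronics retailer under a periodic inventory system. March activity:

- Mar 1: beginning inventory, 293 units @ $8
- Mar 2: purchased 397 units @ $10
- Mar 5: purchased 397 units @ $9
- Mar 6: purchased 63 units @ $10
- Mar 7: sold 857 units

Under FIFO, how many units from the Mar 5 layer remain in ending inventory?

Mar 7, 857 sold [FIFO — oldest first]: 293 @ $8 + 397 @ $10 + 167 @ $9 = $7,817
Ending inventory: 230 @ $9 + 63 @ $10 = $2,700

230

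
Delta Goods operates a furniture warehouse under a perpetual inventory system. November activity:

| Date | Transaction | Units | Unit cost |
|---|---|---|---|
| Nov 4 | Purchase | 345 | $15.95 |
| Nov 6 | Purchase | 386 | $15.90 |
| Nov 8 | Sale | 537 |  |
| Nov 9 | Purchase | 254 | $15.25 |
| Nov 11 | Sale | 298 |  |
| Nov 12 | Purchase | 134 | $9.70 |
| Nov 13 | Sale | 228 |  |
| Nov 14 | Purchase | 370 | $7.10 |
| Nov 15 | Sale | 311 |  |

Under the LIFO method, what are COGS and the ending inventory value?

Nov 8, 537 sold [LIFO — newest first]: 386 @ $15.90 + 151 @ $15.95 = $8,545.85
Nov 11, 298 sold [LIFO — newest first]: 254 @ $15.25 + 44 @ $15.95 = $4,575.30
Nov 13, 228 sold [LIFO — newest first]: 134 @ $9.70 + 94 @ $15.95 = $2,799.10
Nov 15, 311 sold [LIFO — newest first]: 311 @ $7.10 = $2,208.10
Total COGS = $8,545.85 + $4,575.30 + $2,799.10 + $2,208.10 = $18,128.35
Ending inventory: 56 @ $15.95 + 59 @ $7.10 = $1,312.10

COGS = $18,128.35; ending inventory = $1,312.10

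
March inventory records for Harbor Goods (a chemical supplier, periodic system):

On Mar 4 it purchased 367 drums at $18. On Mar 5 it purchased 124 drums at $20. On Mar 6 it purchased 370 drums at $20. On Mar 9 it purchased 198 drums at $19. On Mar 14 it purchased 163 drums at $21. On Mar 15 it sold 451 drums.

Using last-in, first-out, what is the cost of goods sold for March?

COGS = $8,985

Mar 15, 451 sold [LIFO — newest first]: 163 @ $21 + 198 @ $19 + 90 @ $20 = $8,985
Ending inventory: 367 @ $18 + 124 @ $20 + 280 @ $20 = $14,686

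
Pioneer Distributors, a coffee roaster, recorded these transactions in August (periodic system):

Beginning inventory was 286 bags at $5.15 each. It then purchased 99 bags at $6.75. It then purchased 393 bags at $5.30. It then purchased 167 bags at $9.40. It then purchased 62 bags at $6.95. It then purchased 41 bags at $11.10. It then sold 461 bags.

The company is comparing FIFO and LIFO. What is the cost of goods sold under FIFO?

COGS = $2,543.95

FIFO COGS: 286 @ $5.15 + 99 @ $6.75 + 76 @ $5.30 = $2,543.95
LIFO COGS: 41 @ $11.10 + 62 @ $6.95 + 167 @ $9.40 + 191 @ $5.30 = $3,468.10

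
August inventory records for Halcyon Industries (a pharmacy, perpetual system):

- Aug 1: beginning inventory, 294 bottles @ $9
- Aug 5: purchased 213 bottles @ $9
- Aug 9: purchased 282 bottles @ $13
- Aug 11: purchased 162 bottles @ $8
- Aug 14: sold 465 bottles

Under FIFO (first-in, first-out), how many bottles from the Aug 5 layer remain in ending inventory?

Aug 14, 465 sold [FIFO — oldest first]: 294 @ $9 + 171 @ $9 = $4,185
Ending inventory: 42 @ $9 + 282 @ $13 + 162 @ $8 = $5,340

42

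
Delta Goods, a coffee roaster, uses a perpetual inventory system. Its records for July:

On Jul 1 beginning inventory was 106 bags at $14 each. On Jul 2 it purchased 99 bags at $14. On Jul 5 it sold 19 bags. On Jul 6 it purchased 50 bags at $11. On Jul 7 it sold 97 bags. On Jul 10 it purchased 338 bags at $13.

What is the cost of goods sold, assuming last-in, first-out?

Jul 5, 19 sold [LIFO — newest first]: 19 @ $14 = $266
Jul 7, 97 sold [LIFO — newest first]: 50 @ $11 + 47 @ $14 = $1,208
Total COGS = $266 + $1,208 = $1,474
Ending inventory: 106 @ $14 + 33 @ $14 + 338 @ $13 = $6,340

COGS = $1,474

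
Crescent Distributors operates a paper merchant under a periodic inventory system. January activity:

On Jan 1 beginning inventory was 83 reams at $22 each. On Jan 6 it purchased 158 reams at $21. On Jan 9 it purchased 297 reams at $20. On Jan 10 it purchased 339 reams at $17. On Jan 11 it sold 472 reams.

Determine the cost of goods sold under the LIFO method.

Jan 11, 472 sold [LIFO — newest first]: 339 @ $17 + 133 @ $20 = $8,423
Ending inventory: 83 @ $22 + 158 @ $21 + 164 @ $20 = $8,424

COGS = $8,423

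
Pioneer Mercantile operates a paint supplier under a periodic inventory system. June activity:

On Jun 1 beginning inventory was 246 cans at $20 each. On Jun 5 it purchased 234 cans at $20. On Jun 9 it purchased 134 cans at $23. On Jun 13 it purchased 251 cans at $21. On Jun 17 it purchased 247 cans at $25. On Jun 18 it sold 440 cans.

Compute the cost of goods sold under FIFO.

COGS = $8,800

Jun 18, 440 sold [FIFO — oldest first]: 246 @ $20 + 194 @ $20 = $8,800
Ending inventory: 40 @ $20 + 134 @ $23 + 251 @ $21 + 247 @ $25 = $15,328
Check: goods available $24,128 = COGS $8,800 + ending $15,328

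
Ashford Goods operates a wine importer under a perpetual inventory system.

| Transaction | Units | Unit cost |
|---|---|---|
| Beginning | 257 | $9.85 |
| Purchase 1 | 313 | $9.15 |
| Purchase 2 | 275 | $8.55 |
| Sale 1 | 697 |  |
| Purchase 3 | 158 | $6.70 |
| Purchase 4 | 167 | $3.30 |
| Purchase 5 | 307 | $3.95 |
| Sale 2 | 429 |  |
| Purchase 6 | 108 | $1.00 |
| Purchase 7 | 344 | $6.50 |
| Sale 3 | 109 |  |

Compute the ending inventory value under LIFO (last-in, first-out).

Ending inventory = $4,300.40

Sale 1 (697) [LIFO — newest first]: 275 @ $8.55 + 313 @ $9.15 + 109 @ $9.85 = $6,288.85
Sale 2 (429) [LIFO — newest first]: 307 @ $3.95 + 122 @ $3.30 = $1,615.25
Sale 3 (109) [LIFO — newest first]: 109 @ $6.50 = $708.50
Total COGS = $6,288.85 + $1,615.25 + $708.50 = $8,612.60
Ending inventory: 148 @ $9.85 + 158 @ $6.70 + 45 @ $3.30 + 108 @ $1.00 + 235 @ $6.50 = $4,300.40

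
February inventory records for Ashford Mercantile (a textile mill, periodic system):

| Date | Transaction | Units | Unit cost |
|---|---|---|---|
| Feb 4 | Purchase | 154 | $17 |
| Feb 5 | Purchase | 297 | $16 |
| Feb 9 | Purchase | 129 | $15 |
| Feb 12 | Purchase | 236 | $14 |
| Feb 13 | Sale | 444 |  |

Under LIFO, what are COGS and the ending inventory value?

Feb 13, 444 sold [LIFO — newest first]: 236 @ $14 + 129 @ $15 + 79 @ $16 = $6,503
Ending inventory: 154 @ $17 + 218 @ $16 = $6,106

COGS = $6,503; ending inventory = $6,106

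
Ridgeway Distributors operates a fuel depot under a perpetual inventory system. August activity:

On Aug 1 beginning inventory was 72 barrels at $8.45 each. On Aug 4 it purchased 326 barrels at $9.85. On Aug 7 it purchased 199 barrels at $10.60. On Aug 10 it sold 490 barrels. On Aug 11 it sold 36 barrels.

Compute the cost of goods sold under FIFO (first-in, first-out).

COGS = $5,176.30

Aug 10, 490 sold [FIFO — oldest first]: 72 @ $8.45 + 326 @ $9.85 + 92 @ $10.60 = $4,794.70
Aug 11, 36 sold [FIFO — oldest first]: 36 @ $10.60 = $381.60
Total COGS = $4,794.70 + $381.60 = $5,176.30
Ending inventory: 71 @ $10.60 = $752.60
Check: goods available $5,928.90 = COGS $5,176.30 + ending $752.60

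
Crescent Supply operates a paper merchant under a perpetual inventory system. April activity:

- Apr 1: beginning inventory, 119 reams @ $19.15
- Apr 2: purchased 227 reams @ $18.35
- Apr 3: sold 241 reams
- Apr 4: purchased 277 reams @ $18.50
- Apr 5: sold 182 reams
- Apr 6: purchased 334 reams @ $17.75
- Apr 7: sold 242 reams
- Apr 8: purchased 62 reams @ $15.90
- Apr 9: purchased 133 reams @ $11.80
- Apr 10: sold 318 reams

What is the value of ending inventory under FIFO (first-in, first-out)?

Apr 3, 241 sold [FIFO — oldest first]: 119 @ $19.15 + 122 @ $18.35 = $4,517.55
Apr 5, 182 sold [FIFO — oldest first]: 105 @ $18.35 + 77 @ $18.50 = $3,351.25
Apr 7, 242 sold [FIFO — oldest first]: 200 @ $18.50 + 42 @ $17.75 = $4,445.50
Apr 10, 318 sold [FIFO — oldest first]: 292 @ $17.75 + 26 @ $15.90 = $5,596.40
Total COGS = $4,517.55 + $3,351.25 + $4,445.50 + $5,596.40 = $17,910.70
Ending inventory: 36 @ $15.90 + 133 @ $11.80 = $2,141.80

Ending inventory = $2,141.80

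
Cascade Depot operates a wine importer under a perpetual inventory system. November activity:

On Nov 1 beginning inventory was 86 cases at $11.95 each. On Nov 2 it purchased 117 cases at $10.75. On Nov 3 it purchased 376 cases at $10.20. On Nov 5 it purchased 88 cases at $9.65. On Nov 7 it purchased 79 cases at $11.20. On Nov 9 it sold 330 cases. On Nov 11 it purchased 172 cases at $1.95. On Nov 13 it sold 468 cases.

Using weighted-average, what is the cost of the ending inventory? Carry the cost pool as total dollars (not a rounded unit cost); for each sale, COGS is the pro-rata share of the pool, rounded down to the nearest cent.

After Nov 1: 86 on hand, pool $1,027.70 (≈ $11.9500 each)
After Nov 2: 203 on hand, pool $2,285.45 (≈ $11.2584 each)
After Nov 3: 579 on hand, pool $6,120.65 (≈ $10.5711 each)
After Nov 5: 667 on hand, pool $6,969.85 (≈ $10.4496 each)
After Nov 7: 746 on hand, pool $7,854.65 (≈ $10.5290 each)
Nov 9, sell 330: 330/746 × $7,854.65 → $3,474.57
After Nov 11: 588 on hand, pool $4,715.48 (≈ $8.0195 each)
Nov 13, sell 468: 468/588 × $4,715.48 → $3,753.13
Total COGS = $3,474.57 + $3,753.13 = $7,227.70
Ending inventory (cost pool remaining) = $962.35

Ending inventory = $962.35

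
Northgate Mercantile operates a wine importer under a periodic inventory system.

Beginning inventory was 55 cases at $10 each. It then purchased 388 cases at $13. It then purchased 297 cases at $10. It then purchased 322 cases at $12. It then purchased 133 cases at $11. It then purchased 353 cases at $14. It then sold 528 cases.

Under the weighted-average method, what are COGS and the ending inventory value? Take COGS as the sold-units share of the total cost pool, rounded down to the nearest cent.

COGS = $6,423.65; ending inventory = $12,409.35

Sale 1, sell 528: 528/1548 × $18,833.00 → $6,423.65
Ending inventory (cost pool remaining) = $12,409.35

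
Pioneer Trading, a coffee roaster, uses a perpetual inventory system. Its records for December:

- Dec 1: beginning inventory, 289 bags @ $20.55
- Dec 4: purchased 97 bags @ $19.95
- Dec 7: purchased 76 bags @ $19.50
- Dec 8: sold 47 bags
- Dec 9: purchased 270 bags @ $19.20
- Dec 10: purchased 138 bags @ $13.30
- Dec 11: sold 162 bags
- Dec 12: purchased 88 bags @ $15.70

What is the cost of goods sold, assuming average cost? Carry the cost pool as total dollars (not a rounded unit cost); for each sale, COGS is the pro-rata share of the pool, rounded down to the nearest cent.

COGS = $3,987.82

After Dec 1: 289 on hand, pool $5,938.95 (≈ $20.5500 each)
After Dec 4: 386 on hand, pool $7,874.10 (≈ $20.3992 each)
After Dec 7: 462 on hand, pool $9,356.10 (≈ $20.2513 each)
Dec 8, sell 47: 47/462 × $9,356.10 → $951.81
After Dec 9: 685 on hand, pool $13,588.29 (≈ $19.8369 each)
After Dec 10: 823 on hand, pool $15,423.69 (≈ $18.7408 each)
Dec 11, sell 162: 162/823 × $15,423.69 → $3,036.01
After Dec 12: 749 on hand, pool $13,769.28 (≈ $18.3836 each)
Total COGS = $951.81 + $3,036.01 = $3,987.82
Ending inventory (cost pool remaining) = $13,769.28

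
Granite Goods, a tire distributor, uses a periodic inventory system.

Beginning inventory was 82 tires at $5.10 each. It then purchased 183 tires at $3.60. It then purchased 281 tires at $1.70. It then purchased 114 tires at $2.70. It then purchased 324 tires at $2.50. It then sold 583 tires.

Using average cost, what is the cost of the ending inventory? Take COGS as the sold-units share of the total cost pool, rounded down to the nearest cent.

Sale 1, sell 583: 583/984 × $2,672.50 → $1,583.40
Ending inventory (cost pool remaining) = $1,089.10
Check: goods available $2,672.50 = COGS $1,583.40 + ending $1,089.10

Ending inventory = $1,089.10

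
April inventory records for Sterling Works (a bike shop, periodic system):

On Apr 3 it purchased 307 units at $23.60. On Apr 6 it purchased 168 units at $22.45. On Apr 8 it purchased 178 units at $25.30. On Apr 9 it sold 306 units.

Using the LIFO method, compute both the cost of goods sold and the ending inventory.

COGS = $7,377.00; ending inventory = $8,143.20

Apr 9, 306 sold [LIFO — newest first]: 178 @ $25.30 + 128 @ $22.45 = $7,377.00
Ending inventory: 307 @ $23.60 + 40 @ $22.45 = $8,143.20
Check: goods available $15,520.20 = COGS $7,377.00 + ending $8,143.20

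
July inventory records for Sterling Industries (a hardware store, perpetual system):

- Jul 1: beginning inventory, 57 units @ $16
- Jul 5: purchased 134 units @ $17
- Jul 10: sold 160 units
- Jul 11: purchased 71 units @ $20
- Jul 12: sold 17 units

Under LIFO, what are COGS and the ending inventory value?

Jul 10, 160 sold [LIFO — newest first]: 134 @ $17 + 26 @ $16 = $2,694
Jul 12, 17 sold [LIFO — newest first]: 17 @ $20 = $340
Total COGS = $2,694 + $340 = $3,034
Ending inventory: 31 @ $16 + 54 @ $20 = $1,576

COGS = $3,034; ending inventory = $1,576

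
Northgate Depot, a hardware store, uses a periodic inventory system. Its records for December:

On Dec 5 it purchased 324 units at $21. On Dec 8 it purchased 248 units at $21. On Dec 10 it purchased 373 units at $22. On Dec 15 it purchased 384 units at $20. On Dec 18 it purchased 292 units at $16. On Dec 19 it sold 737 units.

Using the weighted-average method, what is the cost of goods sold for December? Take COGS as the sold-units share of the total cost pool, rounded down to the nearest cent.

Dec 19, sell 737: 737/1621 × $32,570.00 → $14,808.19
Ending inventory (cost pool remaining) = $17,761.81

COGS = $14,808.19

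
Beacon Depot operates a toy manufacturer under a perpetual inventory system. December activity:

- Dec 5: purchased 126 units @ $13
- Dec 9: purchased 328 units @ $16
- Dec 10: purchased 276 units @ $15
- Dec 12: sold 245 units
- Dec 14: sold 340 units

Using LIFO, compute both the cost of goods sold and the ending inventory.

COGS = $9,084; ending inventory = $1,942

Dec 12, 245 sold [LIFO — newest first]: 245 @ $15 = $3,675
Dec 14, 340 sold [LIFO — newest first]: 31 @ $15 + 309 @ $16 = $5,409
Total COGS = $3,675 + $5,409 = $9,084
Ending inventory: 126 @ $13 + 19 @ $16 = $1,942
Check: goods available $11,026 = COGS $9,084 + ending $1,942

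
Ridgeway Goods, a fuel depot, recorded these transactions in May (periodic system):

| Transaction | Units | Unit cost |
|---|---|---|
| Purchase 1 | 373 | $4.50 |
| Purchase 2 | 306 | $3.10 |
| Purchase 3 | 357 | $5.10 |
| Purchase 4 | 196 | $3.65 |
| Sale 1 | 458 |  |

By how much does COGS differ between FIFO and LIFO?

FIFO COGS: 373 @ $4.50 + 85 @ $3.10 = $1,942.00
LIFO COGS: 196 @ $3.65 + 262 @ $5.10 = $2,051.60
Difference = |$1,942.00 − $2,051.60| = $109.60

$109.60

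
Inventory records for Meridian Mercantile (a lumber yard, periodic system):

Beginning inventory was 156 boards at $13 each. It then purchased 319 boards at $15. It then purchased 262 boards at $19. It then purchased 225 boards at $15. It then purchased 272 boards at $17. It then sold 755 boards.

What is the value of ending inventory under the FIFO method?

Sale 1 (755) [FIFO — oldest first]: 156 @ $13 + 319 @ $15 + 262 @ $19 + 18 @ $15 = $12,061
Ending inventory: 207 @ $15 + 272 @ $17 = $7,729

Ending inventory = $7,729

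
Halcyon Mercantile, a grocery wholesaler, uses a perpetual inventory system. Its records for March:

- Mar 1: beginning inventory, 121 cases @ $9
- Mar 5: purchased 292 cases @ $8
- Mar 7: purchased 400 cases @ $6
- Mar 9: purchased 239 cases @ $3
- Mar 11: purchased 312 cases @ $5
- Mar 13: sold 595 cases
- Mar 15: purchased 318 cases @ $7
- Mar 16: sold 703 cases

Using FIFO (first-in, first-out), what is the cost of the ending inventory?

Mar 13, 595 sold [FIFO — oldest first]: 121 @ $9 + 292 @ $8 + 182 @ $6 = $4,517
Mar 16, 703 sold [FIFO — oldest first]: 218 @ $6 + 239 @ $3 + 246 @ $5 = $3,255
Total COGS = $4,517 + $3,255 = $7,772
Ending inventory: 66 @ $5 + 318 @ $7 = $2,556

Ending inventory = $2,556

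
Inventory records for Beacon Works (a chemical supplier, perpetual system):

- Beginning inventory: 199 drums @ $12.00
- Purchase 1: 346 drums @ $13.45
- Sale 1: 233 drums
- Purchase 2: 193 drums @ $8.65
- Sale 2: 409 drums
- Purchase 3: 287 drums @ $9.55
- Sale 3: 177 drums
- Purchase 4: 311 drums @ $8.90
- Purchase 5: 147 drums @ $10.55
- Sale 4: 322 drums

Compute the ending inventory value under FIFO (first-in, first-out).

Sale 1 (233) [FIFO — oldest first]: 199 @ $12.00 + 34 @ $13.45 = $2,845.30
Sale 2 (409) [FIFO — oldest first]: 312 @ $13.45 + 97 @ $8.65 = $5,035.45
Sale 3 (177) [FIFO — oldest first]: 96 @ $8.65 + 81 @ $9.55 = $1,603.95
Sale 4 (322) [FIFO — oldest first]: 206 @ $9.55 + 116 @ $8.90 = $2,999.70
Total COGS = $2,845.30 + $5,035.45 + $1,603.95 + $2,999.70 = $12,484.40
Ending inventory: 195 @ $8.90 + 147 @ $10.55 = $3,286.35

Ending inventory = $3,286.35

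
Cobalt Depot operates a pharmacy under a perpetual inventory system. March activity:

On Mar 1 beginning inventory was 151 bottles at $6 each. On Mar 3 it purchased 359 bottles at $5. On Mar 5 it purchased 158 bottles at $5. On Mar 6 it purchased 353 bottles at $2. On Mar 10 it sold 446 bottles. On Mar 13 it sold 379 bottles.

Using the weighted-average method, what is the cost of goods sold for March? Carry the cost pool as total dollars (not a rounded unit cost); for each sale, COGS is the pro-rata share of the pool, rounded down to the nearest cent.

After Mar 1: 151 on hand, pool $906.00 (≈ $6.0000 each)
After Mar 3: 510 on hand, pool $2,701.00 (≈ $5.2961 each)
After Mar 5: 668 on hand, pool $3,491.00 (≈ $5.2260 each)
After Mar 6: 1021 on hand, pool $4,197.00 (≈ $4.1107 each)
Mar 10, sell 446: 446/1021 × $4,197.00 → $1,833.36
Mar 13, sell 379: 379/575 × $2,363.64 → $1,557.94
Total COGS = $1,833.36 + $1,557.94 = $3,391.30
Ending inventory (cost pool remaining) = $805.70
Check: goods available $4,197.00 = COGS $3,391.30 + ending $805.70

COGS = $3,391.30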